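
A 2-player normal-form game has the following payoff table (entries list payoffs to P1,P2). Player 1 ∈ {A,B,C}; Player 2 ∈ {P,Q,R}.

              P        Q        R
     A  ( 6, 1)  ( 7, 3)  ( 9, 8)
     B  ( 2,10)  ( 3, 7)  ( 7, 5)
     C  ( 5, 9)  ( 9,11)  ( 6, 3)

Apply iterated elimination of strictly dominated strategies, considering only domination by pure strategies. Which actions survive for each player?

IESDS → P1:{A,C} P2:{Q,R}

P1 drop B (A beats it: P:6>2 Q:7>3 R:9>7)
P2 drop P (Q beats it: A:3>1 C:11>9)
P1→{A,C} P2→{Q,R}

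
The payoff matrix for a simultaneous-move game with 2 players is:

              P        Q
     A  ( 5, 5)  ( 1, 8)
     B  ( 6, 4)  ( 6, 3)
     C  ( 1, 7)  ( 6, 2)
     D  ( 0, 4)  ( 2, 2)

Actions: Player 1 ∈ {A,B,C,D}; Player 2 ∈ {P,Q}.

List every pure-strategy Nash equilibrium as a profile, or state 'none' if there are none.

(A,P): not NE [P1→B gives 6>5; P2→Q gives 8>5]
(A,Q): not NE [P1→C gives 6>1]
(B,P): NE
(B,Q): not NE [P2→P gives 4>3]
(C,P): not NE [P1→B gives 6>1]
(C,Q): not NE [P2→P gives 7>2]
(D,P): not NE [P1→B gives 6>0]
(D,Q): not NE [P1→C gives 6>2; P2→P gives 4>2]

PSNE = {(B,P)}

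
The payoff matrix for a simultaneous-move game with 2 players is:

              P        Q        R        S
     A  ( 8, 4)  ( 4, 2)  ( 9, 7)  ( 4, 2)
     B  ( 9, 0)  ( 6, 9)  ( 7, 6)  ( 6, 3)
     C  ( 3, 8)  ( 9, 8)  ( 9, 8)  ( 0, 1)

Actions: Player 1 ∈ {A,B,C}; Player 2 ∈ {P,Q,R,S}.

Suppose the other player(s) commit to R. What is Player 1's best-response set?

BR_1 = {A,C}

u_1(A vs R) = 9
u_1(B vs R) = 7
u_1(C vs R) = 9
max payoff 9 at {A,C}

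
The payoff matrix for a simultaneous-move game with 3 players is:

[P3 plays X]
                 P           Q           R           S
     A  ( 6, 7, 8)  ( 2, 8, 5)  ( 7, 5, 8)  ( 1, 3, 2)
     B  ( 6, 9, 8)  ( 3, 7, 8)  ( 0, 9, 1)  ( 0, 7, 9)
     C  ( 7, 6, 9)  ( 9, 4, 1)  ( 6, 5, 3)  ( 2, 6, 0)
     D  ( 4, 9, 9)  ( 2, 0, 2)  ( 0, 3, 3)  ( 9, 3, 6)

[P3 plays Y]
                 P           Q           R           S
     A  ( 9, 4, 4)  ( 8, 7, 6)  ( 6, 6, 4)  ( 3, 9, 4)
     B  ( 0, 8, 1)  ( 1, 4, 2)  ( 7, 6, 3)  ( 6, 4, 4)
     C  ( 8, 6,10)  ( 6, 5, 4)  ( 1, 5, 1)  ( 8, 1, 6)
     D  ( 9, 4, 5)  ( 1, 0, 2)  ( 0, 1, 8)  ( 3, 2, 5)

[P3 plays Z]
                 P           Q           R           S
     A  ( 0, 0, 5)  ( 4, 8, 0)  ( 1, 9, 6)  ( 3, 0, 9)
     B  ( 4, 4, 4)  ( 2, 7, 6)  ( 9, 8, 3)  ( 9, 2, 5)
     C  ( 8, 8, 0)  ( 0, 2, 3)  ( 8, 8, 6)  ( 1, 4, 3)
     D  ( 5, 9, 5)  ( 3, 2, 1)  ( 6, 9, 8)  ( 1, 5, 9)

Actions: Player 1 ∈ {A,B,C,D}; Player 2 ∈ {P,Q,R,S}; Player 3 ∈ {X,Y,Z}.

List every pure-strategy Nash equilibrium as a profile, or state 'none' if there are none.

(A,P,X): not NE [P1→C gives 7>6; P2→Q gives 8>7]
(A,P,Y): not NE [P2→S gives 9>4; P3→X gives 8>4]
(A,P,Z): not NE [P1→C gives 8>0; P2→R gives 9>0; P3→X gives 8>5]
(A,Q,X): not NE [P1→C gives 9>2; P3→Y gives 6>5]
(A,Q,Y): not NE [P2→S gives 9>7]
(A,Q,Z): not NE [P2→R gives 9>8; P3→Y gives 6>0]
(A,R,X): not NE [P2→Q gives 8>5]
(A,R,Y): not NE [P1→B gives 7>6; P2→S gives 9>6; P3→X gives 8>4]
(A,R,Z): not NE [P1→B gives 9>1; P3→X gives 8>6]
(A,S,X): not NE [P1→D gives 9>1; P2→Q gives 8>3; P3→Z gives 9>2]
(A,S,Y): not NE [P1→C gives 8>3; P3→Z gives 9>4]
(A,S,Z): not NE [P1→B gives 9>3; P2→R gives 9>0]
(B,P,X): not NE [P1→C gives 7>6]
(B,P,Y): not NE [P1→D gives 9>0; P3→X gives 8>1]
(B,P,Z): not NE [P1→C gives 8>4; P2→R gives 8>4; P3→X gives 8>4]
(B,Q,X): not NE [P1→C gives 9>3; P2→R gives 9>7]
(B,Q,Y): not NE [P1→A gives 8>1; P2→P gives 8>4; P3→X gives 8>2]
(B,Q,Z): not NE [P1→A gives 4>2; P2→R gives 8>7; P3→X gives 8>6]
(B,R,X): not NE [P1→A gives 7>0; P3→Z gives 3>1]
(B,R,Y): not NE [P2→P gives 8>6]
(B,R,Z): NE
(B,S,X): not NE [P1→D gives 9>0; P2→R gives 9>7]
(B,S,Y): not NE [P1→C gives 8>6; P2→P gives 8>4; P3→X gives 9>4]
(B,S,Z): not NE [P2→R gives 8>2; P3→X gives 9>5]
(C,P,X): not NE [P3→Y gives 10>9]
(C,P,Y): not NE [P1→D gives 9>8]
(C,P,Z): not NE [P3→Y gives 10>0]
(C,Q,X): not NE [P2→S gives 6>4; P3→Y gives 4>1]
(C,Q,Y): not NE [P1→A gives 8>6; P2→P gives 6>5]
(C,Q,Z): not NE [P1→A gives 4>0; P2→R gives 8>2; P3→Y gives 4>3]
(C,R,X): not NE [P1→A gives 7>6; P2→S gives 6>5; P3→Z gives 6>3]
(C,R,Y): not NE [P1→B gives 7>1; P2→P gives 6>5; P3→Z gives 6>1]
(C,R,Z): not NE [P1→B gives 9>8]
(C,S,X): not NE [P1→D gives 9>2; P3→Y gives 6>0]
(C,S,Y): not NE [P2→P gives 6>1]
(C,S,Z): not NE [P1→B gives 9>1; P2→R gives 8>4; P3→Y gives 6>3]
(D,P,X): not NE [P1→C gives 7>4]
(D,P,Y): not NE [P3→X gives 9>5]
(D,P,Z): not NE [P1→C gives 8>5; P3→X gives 9>5]
(D,Q,X): not NE [P1→C gives 9>2; P2→P gives 9>0]
(D,Q,Y): not NE [P1→A gives 8>1; P2→P gives 4>0]
(D,Q,Z): not NE [P1→A gives 4>3; P2→R gives 9>2; P3→Y gives 2>1]
(D,R,X): not NE [P1→A gives 7>0; P2→P gives 9>3; P3→Z gives 8>3]
(D,R,Y): not NE [P1→B gives 7>0; P2→P gives 4>1]
(D,R,Z): not NE [P1→B gives 9>6]
(D,S,X): not NE [P2→P gives 9>3; P3→Z gives 9>6]
(D,S,Y): not NE [P1→C gives 8>3; P2→P gives 4>2; P3→Z gives 9>5]
(D,S,Z): not NE [P1→B gives 9>1; P2→R gives 9>5]

Nash profiles: (B,R,Z)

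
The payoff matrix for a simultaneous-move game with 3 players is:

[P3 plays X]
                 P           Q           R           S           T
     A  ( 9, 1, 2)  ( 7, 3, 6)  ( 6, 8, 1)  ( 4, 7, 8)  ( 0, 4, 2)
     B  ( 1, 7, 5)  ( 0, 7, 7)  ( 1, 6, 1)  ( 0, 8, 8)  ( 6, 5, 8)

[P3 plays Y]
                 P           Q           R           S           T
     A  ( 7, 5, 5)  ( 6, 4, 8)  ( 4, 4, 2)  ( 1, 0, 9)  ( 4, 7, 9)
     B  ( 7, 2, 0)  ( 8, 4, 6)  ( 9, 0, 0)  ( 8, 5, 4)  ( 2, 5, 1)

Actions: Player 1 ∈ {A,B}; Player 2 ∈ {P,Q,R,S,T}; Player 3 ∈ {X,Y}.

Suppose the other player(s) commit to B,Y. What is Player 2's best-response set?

u_2(P vs B,Y) = 2
u_2(Q vs B,Y) = 4
u_2(R vs B,Y) = 0
u_2(S vs B,Y) = 5
u_2(T vs B,Y) = 5
max payoff 5 at {S,T}

BR_2 = {S,T}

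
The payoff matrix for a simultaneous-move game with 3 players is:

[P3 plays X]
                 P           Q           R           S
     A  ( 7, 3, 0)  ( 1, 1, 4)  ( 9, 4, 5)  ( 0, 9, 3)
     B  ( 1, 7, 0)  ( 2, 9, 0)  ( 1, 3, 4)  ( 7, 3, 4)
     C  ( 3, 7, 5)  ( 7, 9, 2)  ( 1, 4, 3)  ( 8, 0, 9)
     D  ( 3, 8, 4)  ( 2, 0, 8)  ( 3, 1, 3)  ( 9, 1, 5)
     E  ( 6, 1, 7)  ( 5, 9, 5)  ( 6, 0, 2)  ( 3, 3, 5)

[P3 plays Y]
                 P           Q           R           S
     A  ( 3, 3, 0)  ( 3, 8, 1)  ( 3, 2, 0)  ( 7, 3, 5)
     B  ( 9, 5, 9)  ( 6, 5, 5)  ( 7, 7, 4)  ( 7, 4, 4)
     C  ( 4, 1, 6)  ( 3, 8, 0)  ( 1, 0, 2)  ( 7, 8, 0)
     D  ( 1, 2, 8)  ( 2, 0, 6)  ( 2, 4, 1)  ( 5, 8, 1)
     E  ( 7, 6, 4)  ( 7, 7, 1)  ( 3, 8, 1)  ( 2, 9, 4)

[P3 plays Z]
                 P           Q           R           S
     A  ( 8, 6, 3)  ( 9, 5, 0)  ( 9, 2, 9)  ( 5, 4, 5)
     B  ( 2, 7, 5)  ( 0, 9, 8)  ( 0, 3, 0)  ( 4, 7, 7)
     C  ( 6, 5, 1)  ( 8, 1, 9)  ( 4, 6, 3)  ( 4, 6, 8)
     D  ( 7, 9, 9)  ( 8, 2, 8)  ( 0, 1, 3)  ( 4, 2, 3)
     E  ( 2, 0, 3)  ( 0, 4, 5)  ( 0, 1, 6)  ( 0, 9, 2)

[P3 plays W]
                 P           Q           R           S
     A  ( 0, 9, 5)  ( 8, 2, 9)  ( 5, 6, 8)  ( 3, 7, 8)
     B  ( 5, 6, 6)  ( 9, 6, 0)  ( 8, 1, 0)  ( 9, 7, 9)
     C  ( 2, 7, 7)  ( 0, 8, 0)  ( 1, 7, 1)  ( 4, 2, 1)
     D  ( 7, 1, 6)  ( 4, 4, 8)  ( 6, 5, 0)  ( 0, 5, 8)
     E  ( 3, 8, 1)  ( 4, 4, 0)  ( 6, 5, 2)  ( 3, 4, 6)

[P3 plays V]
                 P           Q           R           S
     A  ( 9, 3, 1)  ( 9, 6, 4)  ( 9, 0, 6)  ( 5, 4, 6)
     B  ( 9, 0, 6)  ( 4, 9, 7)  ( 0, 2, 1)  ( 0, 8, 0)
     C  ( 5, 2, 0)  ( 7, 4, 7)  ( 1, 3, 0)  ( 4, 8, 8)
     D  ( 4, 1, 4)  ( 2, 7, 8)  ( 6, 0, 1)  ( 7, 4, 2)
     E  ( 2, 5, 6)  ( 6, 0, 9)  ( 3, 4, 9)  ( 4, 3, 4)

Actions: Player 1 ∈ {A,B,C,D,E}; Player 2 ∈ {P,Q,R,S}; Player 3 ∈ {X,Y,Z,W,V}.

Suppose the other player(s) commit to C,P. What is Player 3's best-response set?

u_3(X vs C,P) = 5
u_3(Y vs C,P) = 6
u_3(Z vs C,P) = 1
u_3(W vs C,P) = 7
u_3(V vs C,P) = 0
max payoff 7 at {W}

BR_3 = {W}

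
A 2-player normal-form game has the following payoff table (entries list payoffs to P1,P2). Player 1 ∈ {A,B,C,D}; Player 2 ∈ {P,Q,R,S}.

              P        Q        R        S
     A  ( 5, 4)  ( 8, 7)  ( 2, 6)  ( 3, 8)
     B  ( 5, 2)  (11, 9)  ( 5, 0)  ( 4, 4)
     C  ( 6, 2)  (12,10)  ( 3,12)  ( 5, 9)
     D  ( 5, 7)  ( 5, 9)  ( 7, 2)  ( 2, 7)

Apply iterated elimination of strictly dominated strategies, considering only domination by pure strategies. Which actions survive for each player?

Remaining: P1:{B,C,D} P2:{Q,R}

P1 drop A (C beats it: P:6>5 Q:12>8 R:3>2 S:5>3)
P2 drop P (Q beats it: B:9>2 C:10>2 D:9>7)
P2 drop S (Q beats it: B:9>4 C:10>9 D:9>7)
P1→{B,C,D} P2→{Q,R}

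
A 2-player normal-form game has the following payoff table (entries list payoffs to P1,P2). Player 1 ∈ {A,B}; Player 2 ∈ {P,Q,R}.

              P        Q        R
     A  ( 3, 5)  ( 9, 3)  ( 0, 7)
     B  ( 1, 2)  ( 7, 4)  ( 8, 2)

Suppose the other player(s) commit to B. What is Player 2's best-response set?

argmax u_2 = {Q}

u_2(P vs B) = 2
u_2(Q vs B) = 4
u_2(R vs B) = 2
max payoff 4 at {Q}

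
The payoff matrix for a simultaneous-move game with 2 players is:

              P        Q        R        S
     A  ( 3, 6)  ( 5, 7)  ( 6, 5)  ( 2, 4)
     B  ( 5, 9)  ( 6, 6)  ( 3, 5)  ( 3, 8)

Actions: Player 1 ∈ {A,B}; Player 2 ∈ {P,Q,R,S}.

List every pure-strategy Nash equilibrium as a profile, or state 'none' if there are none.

(A,P): not NE [P1→B gives 5>3; P2→Q gives 7>6]
(A,Q): not NE [P1→B gives 6>5]
(A,R): not NE [P2→Q gives 7>5]
(A,S): not NE [P1→B gives 3>2; P2→Q gives 7>4]
(B,P): NE
(B,Q): not NE [P2→P gives 9>6]
(B,R): not NE [P1→A gives 6>3; P2→P gives 9>5]
(B,S): not NE [P2→P gives 9>8]

NE set: (B,P)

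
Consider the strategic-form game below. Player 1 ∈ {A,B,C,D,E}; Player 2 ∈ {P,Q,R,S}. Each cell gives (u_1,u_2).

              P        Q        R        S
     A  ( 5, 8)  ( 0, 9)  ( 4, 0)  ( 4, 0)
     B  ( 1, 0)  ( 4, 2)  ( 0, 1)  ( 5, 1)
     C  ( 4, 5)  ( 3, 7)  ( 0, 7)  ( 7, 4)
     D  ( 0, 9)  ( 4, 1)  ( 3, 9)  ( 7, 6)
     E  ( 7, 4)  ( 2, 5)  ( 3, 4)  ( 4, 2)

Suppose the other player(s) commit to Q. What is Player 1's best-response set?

u_1(A vs Q) = 0
u_1(B vs Q) = 4
u_1(C vs Q) = 3
u_1(D vs Q) = 4
u_1(E vs Q) = 2
max payoff 4 at {B,D}

BR_1 = {B,D}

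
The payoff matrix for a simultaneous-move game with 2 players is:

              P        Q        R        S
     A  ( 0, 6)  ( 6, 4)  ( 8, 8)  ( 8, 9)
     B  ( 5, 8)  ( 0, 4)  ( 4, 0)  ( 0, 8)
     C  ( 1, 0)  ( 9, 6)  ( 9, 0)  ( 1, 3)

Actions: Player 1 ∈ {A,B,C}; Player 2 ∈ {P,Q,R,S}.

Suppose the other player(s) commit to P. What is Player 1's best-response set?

P1 best: {B}

u_1(A vs P) = 0
u_1(B vs P) = 5
u_1(C vs P) = 1
max payoff 5 at {B}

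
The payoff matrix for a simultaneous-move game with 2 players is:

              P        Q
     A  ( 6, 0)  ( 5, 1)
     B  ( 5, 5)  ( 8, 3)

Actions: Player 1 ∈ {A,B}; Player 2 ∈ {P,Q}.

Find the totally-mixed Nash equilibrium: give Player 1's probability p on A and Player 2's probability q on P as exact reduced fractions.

P1 indiff ⇒ q·6+(1-q)·5 = q·5+(1-q)·8 ⇒ q(1) = (1-q)(3) ⇒ q = 3/4
P2 indiff ⇒ p·0+(1-p)·5 = p·1+(1-p)·3 ⇒ p(-1) = (1-p)(-2) ⇒ p = 2/3

(p,q) = (2/3, 3/4)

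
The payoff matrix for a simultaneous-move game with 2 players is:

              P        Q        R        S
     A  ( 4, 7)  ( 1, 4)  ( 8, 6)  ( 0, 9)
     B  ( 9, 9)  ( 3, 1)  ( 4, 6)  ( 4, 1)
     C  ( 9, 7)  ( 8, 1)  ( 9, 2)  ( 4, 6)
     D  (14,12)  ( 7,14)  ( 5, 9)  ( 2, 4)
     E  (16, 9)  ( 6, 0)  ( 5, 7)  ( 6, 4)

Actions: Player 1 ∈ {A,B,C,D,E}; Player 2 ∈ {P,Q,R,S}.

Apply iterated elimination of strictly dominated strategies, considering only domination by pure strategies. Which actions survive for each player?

Remaining: P1:{C,D,E} P2:{P,Q}

P1 drop A (C beats it: P:9>4 Q:8>1 R:9>8 S:4>0)
P1 drop B (E beats it: P:16>9 Q:6>3 R:5>4 S:6>4)
P2 drop R (P beats it: C:7>2 D:12>9 E:9>7)
P2 drop S (P beats it: C:7>6 D:12>4 E:9>4)
P1→{C,D,E} P2→{P,Q}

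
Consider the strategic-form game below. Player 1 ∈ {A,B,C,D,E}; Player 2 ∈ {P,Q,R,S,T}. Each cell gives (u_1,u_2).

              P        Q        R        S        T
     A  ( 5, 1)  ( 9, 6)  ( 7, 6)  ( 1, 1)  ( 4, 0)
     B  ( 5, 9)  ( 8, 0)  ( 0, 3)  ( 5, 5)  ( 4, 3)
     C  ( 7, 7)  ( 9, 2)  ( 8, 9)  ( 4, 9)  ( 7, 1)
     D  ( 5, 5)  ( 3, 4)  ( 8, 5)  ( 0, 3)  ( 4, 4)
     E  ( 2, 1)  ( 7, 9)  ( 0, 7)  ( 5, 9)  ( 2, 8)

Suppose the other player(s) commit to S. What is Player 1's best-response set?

argmax u_1 = {B,E}

u_1(A vs S) = 1
u_1(B vs S) = 5
u_1(C vs S) = 4
u_1(D vs S) = 0
u_1(E vs S) = 5
max payoff 5 at {B,E}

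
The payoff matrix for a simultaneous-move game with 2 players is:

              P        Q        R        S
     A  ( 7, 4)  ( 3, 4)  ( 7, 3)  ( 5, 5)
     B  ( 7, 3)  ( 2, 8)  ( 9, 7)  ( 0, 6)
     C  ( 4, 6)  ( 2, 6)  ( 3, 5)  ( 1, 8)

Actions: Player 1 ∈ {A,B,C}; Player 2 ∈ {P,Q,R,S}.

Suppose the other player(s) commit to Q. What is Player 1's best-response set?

argmax u_1 = {A}

u_1(A vs Q) = 3
u_1(B vs Q) = 2
u_1(C vs Q) = 2
max payoff 3 at {A}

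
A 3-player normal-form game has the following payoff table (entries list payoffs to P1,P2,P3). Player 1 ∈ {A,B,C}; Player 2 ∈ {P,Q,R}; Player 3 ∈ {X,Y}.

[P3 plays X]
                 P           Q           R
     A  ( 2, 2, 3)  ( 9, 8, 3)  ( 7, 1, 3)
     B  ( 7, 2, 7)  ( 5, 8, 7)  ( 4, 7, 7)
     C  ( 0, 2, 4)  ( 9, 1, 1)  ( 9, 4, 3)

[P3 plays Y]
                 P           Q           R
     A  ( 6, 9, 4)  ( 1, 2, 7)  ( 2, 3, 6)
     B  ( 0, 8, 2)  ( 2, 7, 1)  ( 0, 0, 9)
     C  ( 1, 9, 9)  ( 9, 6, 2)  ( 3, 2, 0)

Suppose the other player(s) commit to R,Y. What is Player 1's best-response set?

BR_1 = {C}

u_1(A vs R,Y) = 2
u_1(B vs R,Y) = 0
u_1(C vs R,Y) = 3
max payoff 3 at {C}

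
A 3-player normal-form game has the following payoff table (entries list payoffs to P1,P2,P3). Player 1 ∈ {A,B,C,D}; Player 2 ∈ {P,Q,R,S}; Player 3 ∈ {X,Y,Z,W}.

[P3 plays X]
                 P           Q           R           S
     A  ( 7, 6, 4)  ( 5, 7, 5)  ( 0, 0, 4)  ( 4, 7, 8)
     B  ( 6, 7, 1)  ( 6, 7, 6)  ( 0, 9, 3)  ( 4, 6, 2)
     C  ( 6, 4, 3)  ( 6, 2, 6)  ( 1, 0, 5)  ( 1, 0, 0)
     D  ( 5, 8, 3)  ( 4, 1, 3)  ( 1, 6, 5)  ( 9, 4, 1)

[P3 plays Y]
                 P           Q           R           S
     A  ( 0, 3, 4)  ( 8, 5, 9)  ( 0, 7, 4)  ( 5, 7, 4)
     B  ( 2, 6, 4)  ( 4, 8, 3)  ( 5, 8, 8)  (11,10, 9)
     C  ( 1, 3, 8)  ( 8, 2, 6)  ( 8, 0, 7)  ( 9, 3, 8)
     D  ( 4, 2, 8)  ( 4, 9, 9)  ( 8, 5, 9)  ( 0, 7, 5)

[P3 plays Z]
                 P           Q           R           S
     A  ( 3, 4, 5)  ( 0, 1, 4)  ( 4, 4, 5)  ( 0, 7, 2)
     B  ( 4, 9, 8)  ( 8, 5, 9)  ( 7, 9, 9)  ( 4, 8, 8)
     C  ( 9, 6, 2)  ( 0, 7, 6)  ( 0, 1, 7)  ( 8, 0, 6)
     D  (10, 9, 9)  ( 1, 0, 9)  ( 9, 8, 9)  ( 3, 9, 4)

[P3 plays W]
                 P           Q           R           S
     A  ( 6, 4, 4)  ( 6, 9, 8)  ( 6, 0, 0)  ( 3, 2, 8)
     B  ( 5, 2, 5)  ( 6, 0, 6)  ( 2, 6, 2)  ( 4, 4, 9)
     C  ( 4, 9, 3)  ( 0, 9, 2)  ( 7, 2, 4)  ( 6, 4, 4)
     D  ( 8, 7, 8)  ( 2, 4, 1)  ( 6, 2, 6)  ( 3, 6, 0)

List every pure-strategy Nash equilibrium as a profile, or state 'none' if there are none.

NE set: (B,S,Y), (D,P,Z)

(A,P,X): not NE [P2→S gives 7>6; P3→Z gives 5>4]
(A,P,Y): not NE [P1→D gives 4>0; P2→S gives 7>3; P3→Z gives 5>4]
(A,P,Z): not NE [P1→D gives 10>3; P2→S gives 7>4]
(A,P,W): not NE [P1→D gives 8>6; P2→Q gives 9>4; P3→Z gives 5>4]
(A,Q,X): not NE [P1→C gives 6>5; P3→Y gives 9>5]
(A,Q,Y): not NE [P2→S gives 7>5]
(A,Q,Z): not NE [P1→B gives 8>0; P2→S gives 7>1; P3→Y gives 9>4]
(A,Q,W): not NE [P3→Y gives 9>8]
(A,R,X): not NE [P1→D gives 1>0; P2→S gives 7>0; P3→Z gives 5>4]
(A,R,Y): not NE [P1→D gives 8>0; P3→Z gives 5>4]
(A,R,Z): not NE [P1→D gives 9>4; P2→S gives 7>4]
(A,R,W): not NE [P1→C gives 7>6; P2→Q gives 9>0; P3→Z gives 5>0]
(A,S,X): not NE [P1→D gives 9>4]
(A,S,Y): not NE [P1→B gives 11>5; P3→W gives 8>4]
(A,S,Z): not NE [P1→C gives 8>0; P3→W gives 8>2]
(A,S,W): not NE [P1→C gives 6>3; P2→Q gives 9>2]
(B,P,X): not NE [P1→A gives 7>6; P2→R gives 9>7; P3→Z gives 8>1]
(B,P,Y): not NE [P1→D gives 4>2; P2→S gives 10>6; P3→Z gives 8>4]
(B,P,Z): not NE [P1→D gives 10>4]
(B,P,W): not NE [P1→D gives 8>5; P2→R gives 6>2; P3→Z gives 8>5]
(B,Q,X): not NE [P2→R gives 9>7; P3→Z gives 9>6]
(B,Q,Y): not NE [P1→C gives 8>4; P2→S gives 10>8; P3→Z gives 9>3]
(B,Q,Z): not NE [P2→R gives 9>5]
(B,Q,W): not NE [P2→R gives 6>0; P3→Z gives 9>6]
(B,R,X): not NE [P1→D gives 1>0; P3→Z gives 9>3]
(B,R,Y): not NE [P1→D gives 8>5; P2→S gives 10>8; P3→Z gives 9>8]
(B,R,Z): not NE [P1→D gives 9>7]
(B,R,W): not NE [P1→C gives 7>2; P3→Z gives 9>2]
(B,S,X): not NE [P1→D gives 9>4; P2→R gives 9>6; P3→W gives 9>2]
(B,S,Y): NE
(B,S,Z): not NE [P1→C gives 8>4; P2→R gives 9>8; P3→W gives 9>8]
(B,S,W): not NE [P1→C gives 6>4; P2→R gives 6>4]
(C,P,X): not NE [P1→A gives 7>6; P3→Y gives 8>3]
(C,P,Y): not NE [P1→D gives 4>1]
(C,P,Z): not NE [P1→D gives 10>9; P2→Q gives 7>6; P3→Y gives 8>2]
(C,P,W): not NE [P1→D gives 8>4; P3→Y gives 8>3]
(C,Q,X): not NE [P2→P gives 4>2]
(C,Q,Y): not NE [P2→S gives 3>2]
(C,Q,Z): not NE [P1→B gives 8>0]
(C,Q,W): not NE [P1→B gives 6>0; P3→Z gives 6>2]
(C,R,X): not NE [P2→P gives 4>0; P3→Z gives 7>5]
(C,R,Y): not NE [P2→S gives 3>0]
(C,R,Z): not NE [P1→D gives 9>0; P2→Q gives 7>1]
(C,R,W): not NE [P2→Q gives 9>2; P3→Z gives 7>4]
(C,S,X): not NE [P1→D gives 9>1; P2→P gives 4>0; P3→Y gives 8>0]
(C,S,Y): not NE [P1→B gives 11>9]
(C,S,Z): not NE [P2→Q gives 7>0; P3→Y gives 8>6]
(C,S,W): not NE [P2→Q gives 9>4; P3→Y gives 8>4]
(D,P,X): not NE [P1→A gives 7>5; P3→Z gives 9>3]
(D,P,Y): not NE [P2→Q gives 9>2; P3→Z gives 9>8]
(D,P,Z): NE
(D,P,W): not NE [P3→Z gives 9>8]
(D,Q,X): not NE [P1→C gives 6>4; P2→P gives 8>1; P3→Z gives 9>3]
(D,Q,Y): not NE [P1→C gives 8>4]
(D,Q,Z): not NE [P1→B gives 8>1; P2→S gives 9>0]
(D,Q,W): not NE [P1→B gives 6>2; P2→P gives 7>4; P3→Z gives 9>1]
(D,R,X): not NE [P2→P gives 8>6; P3→Z gives 9>5]
(D,R,Y): not NE [P2→Q gives 9>5]
(D,R,Z): not NE [P2→S gives 9>8]
(D,R,W): not NE [P1→C gives 7>6; P2→P gives 7>2; P3→Z gives 9>6]
(D,S,X): not NE [P2→P gives 8>4; P3→Y gives 5>1]
(D,S,Y): not NE [P1→B gives 11>0; P2→Q gives 9>7]
(D,S,Z): not NE [P1→C gives 8>3; P3→Y gives 5>4]
(D,S,W): not NE [P1→C gives 6>3; P2→P gives 7>6; P3→Y gives 5>0]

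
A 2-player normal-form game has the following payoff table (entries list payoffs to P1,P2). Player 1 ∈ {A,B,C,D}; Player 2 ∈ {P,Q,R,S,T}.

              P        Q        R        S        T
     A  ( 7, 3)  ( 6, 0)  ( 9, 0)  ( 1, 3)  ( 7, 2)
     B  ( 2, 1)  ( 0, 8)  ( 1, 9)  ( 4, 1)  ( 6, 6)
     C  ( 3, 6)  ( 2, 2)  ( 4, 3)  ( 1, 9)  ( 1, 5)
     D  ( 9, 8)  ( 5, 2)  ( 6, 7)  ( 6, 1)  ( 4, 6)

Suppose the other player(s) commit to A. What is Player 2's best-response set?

u_2(P vs A) = 3
u_2(Q vs A) = 0
u_2(R vs A) = 0
u_2(S vs A) = 3
u_2(T vs A) = 2
max payoff 3 at {P,S}

BR_2 = {P,S}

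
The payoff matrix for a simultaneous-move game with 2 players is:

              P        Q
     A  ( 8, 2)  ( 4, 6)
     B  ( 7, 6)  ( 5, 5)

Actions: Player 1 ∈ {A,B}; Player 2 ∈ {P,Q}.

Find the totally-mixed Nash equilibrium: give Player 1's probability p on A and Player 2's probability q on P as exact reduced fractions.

P1 indiff ⇒ q·8+(1-q)·4 = q·7+(1-q)·5 ⇒ q(1) = (1-q)(1) ⇒ q = 1/2
P2 indiff ⇒ p·2+(1-p)·6 = p·6+(1-p)·5 ⇒ p(-4) = (1-p)(-1) ⇒ p = 1/5

(p,q) = (1/5, 1/2)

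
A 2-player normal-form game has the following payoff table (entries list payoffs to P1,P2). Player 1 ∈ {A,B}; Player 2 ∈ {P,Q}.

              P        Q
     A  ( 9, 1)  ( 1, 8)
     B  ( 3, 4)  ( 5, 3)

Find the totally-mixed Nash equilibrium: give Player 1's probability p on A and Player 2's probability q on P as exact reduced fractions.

p=1/8, q=2/5

P1 indiff ⇒ q·9+(1-q)·1 = q·3+(1-q)·5 ⇒ q(6) = (1-q)(4) ⇒ q = 2/5
P2 indiff ⇒ p·1+(1-p)·4 = p·8+(1-p)·3 ⇒ p(-7) = (1-p)(-1) ⇒ p = 1/8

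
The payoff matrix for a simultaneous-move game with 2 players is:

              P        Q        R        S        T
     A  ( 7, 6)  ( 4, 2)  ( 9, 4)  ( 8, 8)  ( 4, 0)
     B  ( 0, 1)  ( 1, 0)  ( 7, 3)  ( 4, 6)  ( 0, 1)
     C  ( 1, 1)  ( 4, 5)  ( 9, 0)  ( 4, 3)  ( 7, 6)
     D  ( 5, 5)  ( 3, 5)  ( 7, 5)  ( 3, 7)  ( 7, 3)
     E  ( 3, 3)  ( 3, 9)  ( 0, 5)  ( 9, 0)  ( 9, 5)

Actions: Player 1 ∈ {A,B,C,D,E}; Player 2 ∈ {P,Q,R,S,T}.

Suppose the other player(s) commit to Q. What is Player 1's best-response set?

BR_1 = {A,C}

u_1(A vs Q) = 4
u_1(B vs Q) = 1
u_1(C vs Q) = 4
u_1(D vs Q) = 3
u_1(E vs Q) = 3
max payoff 4 at {A,C}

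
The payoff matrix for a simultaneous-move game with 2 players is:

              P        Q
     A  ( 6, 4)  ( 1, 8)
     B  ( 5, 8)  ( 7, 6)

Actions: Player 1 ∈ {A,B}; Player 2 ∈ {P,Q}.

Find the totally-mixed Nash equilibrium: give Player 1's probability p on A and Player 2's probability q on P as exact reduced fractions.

P1 indiff ⇒ q·6+(1-q)·1 = q·5+(1-q)·7 ⇒ q(1) = (1-q)(6) ⇒ q = 6/7
P2 indiff ⇒ p·4+(1-p)·8 = p·8+(1-p)·6 ⇒ p(-4) = (1-p)(-2) ⇒ p = 1/3

P1 mixes 1/3 on A; P2 mixes 6/7 on P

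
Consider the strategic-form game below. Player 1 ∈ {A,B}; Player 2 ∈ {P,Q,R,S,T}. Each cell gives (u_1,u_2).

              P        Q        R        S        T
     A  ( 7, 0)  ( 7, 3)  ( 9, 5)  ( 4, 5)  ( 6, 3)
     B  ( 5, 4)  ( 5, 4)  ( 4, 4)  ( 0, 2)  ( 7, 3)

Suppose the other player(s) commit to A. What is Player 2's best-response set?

P2 best: {R,S}

u_2(P vs A) = 0
u_2(Q vs A) = 3
u_2(R vs A) = 5
u_2(S vs A) = 5
u_2(T vs A) = 3
max payoff 5 at {R,S}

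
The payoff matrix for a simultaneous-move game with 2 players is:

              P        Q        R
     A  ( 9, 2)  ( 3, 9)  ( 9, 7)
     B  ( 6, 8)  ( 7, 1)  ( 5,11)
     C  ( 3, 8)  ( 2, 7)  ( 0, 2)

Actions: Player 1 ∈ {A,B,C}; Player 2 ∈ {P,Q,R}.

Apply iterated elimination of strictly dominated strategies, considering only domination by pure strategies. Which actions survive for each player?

P1 drop C (A beats it: P:9>3 Q:3>2 R:9>0)
P2 drop P (R beats it: A:7>2 B:11>8)
P1→{A,B} P2→{Q,R}

Survivors P1:{A,B} P2:{Q,R}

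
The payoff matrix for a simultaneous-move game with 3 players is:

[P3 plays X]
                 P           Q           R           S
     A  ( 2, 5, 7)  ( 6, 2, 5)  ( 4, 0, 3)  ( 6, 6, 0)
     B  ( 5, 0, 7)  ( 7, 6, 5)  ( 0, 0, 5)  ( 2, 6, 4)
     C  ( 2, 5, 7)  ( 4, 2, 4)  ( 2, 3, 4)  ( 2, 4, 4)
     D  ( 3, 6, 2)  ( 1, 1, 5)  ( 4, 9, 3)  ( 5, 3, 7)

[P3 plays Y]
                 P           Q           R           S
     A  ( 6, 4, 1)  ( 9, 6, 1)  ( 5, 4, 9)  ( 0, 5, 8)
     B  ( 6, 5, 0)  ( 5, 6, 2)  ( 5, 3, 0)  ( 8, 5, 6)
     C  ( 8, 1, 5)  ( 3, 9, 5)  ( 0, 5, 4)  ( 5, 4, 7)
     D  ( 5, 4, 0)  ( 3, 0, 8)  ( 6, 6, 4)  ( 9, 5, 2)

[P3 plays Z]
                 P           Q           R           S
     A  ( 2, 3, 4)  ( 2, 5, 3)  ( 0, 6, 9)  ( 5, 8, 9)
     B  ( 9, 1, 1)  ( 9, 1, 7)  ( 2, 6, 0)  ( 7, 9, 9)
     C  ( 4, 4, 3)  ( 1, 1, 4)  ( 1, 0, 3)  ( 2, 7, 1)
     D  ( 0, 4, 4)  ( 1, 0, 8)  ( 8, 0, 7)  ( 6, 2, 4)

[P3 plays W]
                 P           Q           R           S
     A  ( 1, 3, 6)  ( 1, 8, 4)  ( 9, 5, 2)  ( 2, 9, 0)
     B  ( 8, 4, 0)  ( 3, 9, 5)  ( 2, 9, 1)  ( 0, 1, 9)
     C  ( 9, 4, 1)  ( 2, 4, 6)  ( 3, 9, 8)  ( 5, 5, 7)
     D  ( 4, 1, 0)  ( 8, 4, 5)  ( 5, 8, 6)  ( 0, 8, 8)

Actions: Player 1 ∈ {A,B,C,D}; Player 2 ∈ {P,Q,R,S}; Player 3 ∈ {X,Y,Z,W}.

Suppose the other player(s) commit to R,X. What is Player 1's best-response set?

u_1(A vs R,X) = 4
u_1(B vs R,X) = 0
u_1(C vs R,X) = 2
u_1(D vs R,X) = 4
max payoff 4 at {A,D}

argmax u_1 = {A,D}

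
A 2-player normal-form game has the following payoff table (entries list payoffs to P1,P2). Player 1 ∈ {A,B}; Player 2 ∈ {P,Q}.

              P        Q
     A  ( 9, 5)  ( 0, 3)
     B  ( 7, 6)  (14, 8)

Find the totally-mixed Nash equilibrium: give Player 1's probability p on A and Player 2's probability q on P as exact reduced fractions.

P1 indiff ⇒ q·9+(1-q)·0 = q·7+(1-q)·14 ⇒ q(2) = (1-q)(14) ⇒ q = 7/8
P2 indiff ⇒ p·5+(1-p)·6 = p·3+(1-p)·8 ⇒ p(2) = (1-p)(2) ⇒ p = 1/2

P1 mixes 1/2 on A; P2 mixes 7/8 on P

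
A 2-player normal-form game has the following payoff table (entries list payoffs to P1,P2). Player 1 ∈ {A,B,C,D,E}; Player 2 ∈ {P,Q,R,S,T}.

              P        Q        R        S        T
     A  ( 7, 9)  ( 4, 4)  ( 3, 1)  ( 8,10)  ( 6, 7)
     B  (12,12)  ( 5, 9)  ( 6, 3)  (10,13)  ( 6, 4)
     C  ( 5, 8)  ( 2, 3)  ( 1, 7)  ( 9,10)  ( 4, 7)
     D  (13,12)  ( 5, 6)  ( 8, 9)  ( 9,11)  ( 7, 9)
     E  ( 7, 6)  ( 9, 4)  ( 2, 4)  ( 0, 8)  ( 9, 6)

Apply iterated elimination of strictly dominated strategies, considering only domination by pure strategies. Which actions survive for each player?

Remaining: P1:{B,D} P2:{P,S}

P1 drop A (D beats it: P:13>7 Q:5>4 R:8>3 S:9>8 T:7>6)
P1 drop C (B beats it: P:12>5 Q:5>2 R:6>1 S:10>9 T:6>4)
P2 drop Q (P beats it: B:12>9 D:12>6 E:6>4)
P2 drop R (P beats it: B:12>3 D:12>9 E:6>4)
P2 drop T (S beats it: B:13>4 D:11>9 E:8>6)
P1 drop E (B beats it: P:12>7 S:10>0)
P1→{B,D} P2→{P,S}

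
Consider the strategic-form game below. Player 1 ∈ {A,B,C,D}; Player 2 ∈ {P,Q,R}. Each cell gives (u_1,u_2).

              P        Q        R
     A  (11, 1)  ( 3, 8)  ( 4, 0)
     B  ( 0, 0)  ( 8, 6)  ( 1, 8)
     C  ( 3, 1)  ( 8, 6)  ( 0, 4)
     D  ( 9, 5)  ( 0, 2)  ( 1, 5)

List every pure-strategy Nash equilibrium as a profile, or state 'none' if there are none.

(A,P): not NE [P2→Q gives 8>1]
(A,Q): not NE [P1→C gives 8>3]
(A,R): not NE [P2→Q gives 8>0]
(B,P): not NE [P1→A gives 11>0; P2→R gives 8>0]
(B,Q): not NE [P2→R gives 8>6]
(B,R): not NE [P1→A gives 4>1]
(C,P): not NE [P1→A gives 11>3; P2→Q gives 6>1]
(C,Q): NE
(C,R): not NE [P1→A gives 4>0; P2→Q gives 6>4]
(D,P): not NE [P1→A gives 11>9]
(D,Q): not NE [P1→C gives 8>0; P2→R gives 5>2]
(D,R): not NE [P1→A gives 4>1]

Nash profiles: (C,Q)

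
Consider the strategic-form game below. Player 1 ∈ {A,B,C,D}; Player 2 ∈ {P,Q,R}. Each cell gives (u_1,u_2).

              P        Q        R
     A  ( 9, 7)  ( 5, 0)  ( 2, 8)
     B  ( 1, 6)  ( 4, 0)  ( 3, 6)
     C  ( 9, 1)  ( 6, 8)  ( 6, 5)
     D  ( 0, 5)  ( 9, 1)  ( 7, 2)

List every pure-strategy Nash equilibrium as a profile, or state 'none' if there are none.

PSNE: ∅

(A,P): not NE [P2→R gives 8>7]
(A,Q): not NE [P1→D gives 9>5; P2→R gives 8>0]
(A,R): not NE [P1→D gives 7>2]
(B,P): not NE [P1→C gives 9>1]
(B,Q): not NE [P1→D gives 9>4; P2→R gives 6>0]
(B,R): not NE [P1→D gives 7>3]
(C,P): not NE [P2→Q gives 8>1]
(C,Q): not NE [P1→D gives 9>6]
(C,R): not NE [P1→D gives 7>6; P2→Q gives 8>5]
(D,P): not NE [P1→C gives 9>0]
(D,Q): not NE [P2→P gives 5>1]
(D,R): not NE [P2→P gives 5>2]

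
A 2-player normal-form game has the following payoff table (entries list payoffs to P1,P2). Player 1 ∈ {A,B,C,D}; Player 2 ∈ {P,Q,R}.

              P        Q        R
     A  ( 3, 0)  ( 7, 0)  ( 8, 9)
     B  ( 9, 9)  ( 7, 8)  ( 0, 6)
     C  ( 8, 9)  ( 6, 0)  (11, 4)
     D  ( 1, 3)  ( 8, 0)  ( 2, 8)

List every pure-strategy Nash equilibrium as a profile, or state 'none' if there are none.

Nash profiles: (B,P)

(A,P): not NE [P1→B gives 9>3; P2→R gives 9>0]
(A,Q): not NE [P1→D gives 8>7; P2→R gives 9>0]
(A,R): not NE [P1→C gives 11>8]
(B,P): NE
(B,Q): not NE [P1→D gives 8>7; P2→P gives 9>8]
(B,R): not NE [P1→C gives 11>0; P2→P gives 9>6]
(C,P): not NE [P1→B gives 9>8]
(C,Q): not NE [P1→D gives 8>6; P2→P gives 9>0]
(C,R): not NE [P2→P gives 9>4]
(D,P): not NE [P1→B gives 9>1; P2→R gives 8>3]
(D,Q): not NE [P2→R gives 8>0]
(D,R): not NE [P1→C gives 11>2]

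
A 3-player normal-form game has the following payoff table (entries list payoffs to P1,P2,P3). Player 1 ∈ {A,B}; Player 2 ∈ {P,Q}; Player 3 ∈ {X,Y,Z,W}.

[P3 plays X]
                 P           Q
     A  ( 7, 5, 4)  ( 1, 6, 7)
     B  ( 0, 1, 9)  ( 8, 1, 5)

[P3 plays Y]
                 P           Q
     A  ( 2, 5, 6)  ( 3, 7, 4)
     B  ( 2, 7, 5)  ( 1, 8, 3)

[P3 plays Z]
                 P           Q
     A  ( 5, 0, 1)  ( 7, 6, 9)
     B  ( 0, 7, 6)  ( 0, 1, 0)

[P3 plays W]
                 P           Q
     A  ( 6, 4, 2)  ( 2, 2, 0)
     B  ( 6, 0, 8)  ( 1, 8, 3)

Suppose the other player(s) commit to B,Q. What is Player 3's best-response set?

u_3(X vs B,Q) = 5
u_3(Y vs B,Q) = 3
u_3(Z vs B,Q) = 0
u_3(W vs B,Q) = 3
max payoff 5 at {X}

P3 best: {X}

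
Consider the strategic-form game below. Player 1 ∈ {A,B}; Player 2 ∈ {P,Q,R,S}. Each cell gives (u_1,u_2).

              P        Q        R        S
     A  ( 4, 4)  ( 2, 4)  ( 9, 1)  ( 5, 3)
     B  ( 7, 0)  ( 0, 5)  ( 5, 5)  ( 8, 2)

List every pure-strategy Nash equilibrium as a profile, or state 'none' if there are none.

(A,P): not NE [P1→B gives 7>4]
(A,Q): NE
(A,R): not NE [P2→Q gives 4>1]
(A,S): not NE [P1→B gives 8>5; P2→Q gives 4>3]
(B,P): not NE [P2→R gives 5>0]
(B,Q): not NE [P1→A gives 2>0]
(B,R): not NE [P1→A gives 9>5]
(B,S): not NE [P2→R gives 5>2]

Nash profiles: (A,Q)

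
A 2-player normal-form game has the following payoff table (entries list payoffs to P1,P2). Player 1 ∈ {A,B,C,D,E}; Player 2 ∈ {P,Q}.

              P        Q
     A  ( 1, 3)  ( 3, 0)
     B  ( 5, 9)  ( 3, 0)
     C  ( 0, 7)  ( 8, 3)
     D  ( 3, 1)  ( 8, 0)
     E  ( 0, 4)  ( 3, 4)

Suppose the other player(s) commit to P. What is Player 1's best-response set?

BR_1 = {B}

u_1(A vs P) = 1
u_1(B vs P) = 5
u_1(C vs P) = 0
u_1(D vs P) = 3
u_1(E vs P) = 0
max payoff 5 at {B}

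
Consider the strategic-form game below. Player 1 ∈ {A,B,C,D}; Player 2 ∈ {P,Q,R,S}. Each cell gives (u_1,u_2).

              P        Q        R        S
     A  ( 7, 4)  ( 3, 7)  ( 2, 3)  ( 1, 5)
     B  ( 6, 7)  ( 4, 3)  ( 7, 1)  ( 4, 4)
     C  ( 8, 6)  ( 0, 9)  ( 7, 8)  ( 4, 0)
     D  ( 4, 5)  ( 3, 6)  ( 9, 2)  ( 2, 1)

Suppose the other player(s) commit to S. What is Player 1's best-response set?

u_1(A vs S) = 1
u_1(B vs S) = 4
u_1(C vs S) = 4
u_1(D vs S) = 2
max payoff 4 at {B,C}

BR_1 = {B,C}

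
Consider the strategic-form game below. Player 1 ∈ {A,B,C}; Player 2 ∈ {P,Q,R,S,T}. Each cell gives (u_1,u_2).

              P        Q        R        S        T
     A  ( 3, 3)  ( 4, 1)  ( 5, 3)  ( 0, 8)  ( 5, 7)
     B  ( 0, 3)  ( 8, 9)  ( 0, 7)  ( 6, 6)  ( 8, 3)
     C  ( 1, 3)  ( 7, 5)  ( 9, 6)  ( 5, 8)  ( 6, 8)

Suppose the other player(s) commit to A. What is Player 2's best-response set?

argmax u_2 = {S}

u_2(P vs A) = 3
u_2(Q vs A) = 1
u_2(R vs A) = 3
u_2(S vs A) = 8
u_2(T vs A) = 7
max payoff 8 at {S}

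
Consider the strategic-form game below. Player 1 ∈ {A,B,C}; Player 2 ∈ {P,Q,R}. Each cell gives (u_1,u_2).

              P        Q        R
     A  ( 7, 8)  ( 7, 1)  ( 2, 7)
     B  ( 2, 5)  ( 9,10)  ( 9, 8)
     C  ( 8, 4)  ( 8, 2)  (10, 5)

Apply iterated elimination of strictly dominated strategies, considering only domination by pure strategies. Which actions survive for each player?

P1 drop A (C beats it: P:8>7 Q:8>7 R:10>2)
P2 drop P (R beats it: B:8>5 C:5>4)
P1→{B,C} P2→{Q,R}

IESDS → P1:{B,C} P2:{Q,R}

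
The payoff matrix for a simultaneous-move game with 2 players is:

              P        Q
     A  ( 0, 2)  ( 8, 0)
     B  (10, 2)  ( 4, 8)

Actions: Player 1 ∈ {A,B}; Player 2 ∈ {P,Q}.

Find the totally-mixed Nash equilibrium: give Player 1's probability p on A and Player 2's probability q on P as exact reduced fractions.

P1 indiff ⇒ q·0+(1-q)·8 = q·10+(1-q)·4 ⇒ q(-10) = (1-q)(-4) ⇒ q = 2/7
P2 indiff ⇒ p·2+(1-p)·2 = p·0+(1-p)·8 ⇒ p(2) = (1-p)(6) ⇒ p = 3/4

(p,q) = (3/4, 2/7)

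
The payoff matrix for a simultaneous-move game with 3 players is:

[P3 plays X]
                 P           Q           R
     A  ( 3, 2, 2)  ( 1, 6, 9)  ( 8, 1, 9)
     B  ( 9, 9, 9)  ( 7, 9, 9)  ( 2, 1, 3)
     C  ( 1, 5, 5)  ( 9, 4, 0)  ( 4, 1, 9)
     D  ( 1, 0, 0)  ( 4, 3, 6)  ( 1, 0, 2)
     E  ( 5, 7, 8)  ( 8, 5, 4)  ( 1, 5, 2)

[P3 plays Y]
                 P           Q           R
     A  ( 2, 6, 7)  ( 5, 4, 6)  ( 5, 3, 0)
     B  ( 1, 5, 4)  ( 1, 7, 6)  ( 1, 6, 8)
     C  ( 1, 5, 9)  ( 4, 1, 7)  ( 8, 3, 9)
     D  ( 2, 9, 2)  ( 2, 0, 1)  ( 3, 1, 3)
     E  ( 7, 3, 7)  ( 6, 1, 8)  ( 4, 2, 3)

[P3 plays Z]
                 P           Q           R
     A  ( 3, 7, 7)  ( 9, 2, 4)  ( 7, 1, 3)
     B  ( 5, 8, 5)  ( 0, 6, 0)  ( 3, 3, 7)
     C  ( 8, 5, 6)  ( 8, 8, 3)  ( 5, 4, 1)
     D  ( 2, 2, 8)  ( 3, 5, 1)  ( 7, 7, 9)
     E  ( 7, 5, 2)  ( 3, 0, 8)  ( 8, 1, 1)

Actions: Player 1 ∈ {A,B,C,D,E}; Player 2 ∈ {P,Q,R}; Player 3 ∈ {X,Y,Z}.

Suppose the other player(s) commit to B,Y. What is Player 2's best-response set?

argmax u_2 = {Q}

u_2(P vs B,Y) = 5
u_2(Q vs B,Y) = 7
u_2(R vs B,Y) = 6
max payoff 7 at {Q}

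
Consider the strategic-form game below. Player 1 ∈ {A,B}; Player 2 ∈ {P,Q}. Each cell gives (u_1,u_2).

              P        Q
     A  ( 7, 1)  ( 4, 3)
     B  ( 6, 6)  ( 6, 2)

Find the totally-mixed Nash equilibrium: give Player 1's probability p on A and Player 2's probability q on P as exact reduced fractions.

P1 indiff ⇒ q·7+(1-q)·4 = q·6+(1-q)·6 ⇒ q(1) = (1-q)(2) ⇒ q = 2/3
P2 indiff ⇒ p·1+(1-p)·6 = p·3+(1-p)·2 ⇒ p(-2) = (1-p)(-4) ⇒ p = 2/3

P1 mixes 2/3 on A; P2 mixes 2/3 on P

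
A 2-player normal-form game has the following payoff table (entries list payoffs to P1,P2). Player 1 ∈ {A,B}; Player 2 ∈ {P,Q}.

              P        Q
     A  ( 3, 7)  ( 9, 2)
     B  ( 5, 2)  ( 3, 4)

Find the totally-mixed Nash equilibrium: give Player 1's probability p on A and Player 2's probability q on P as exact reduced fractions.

P1 indiff ⇒ q·3+(1-q)·9 = q·5+(1-q)·3 ⇒ q(-2) = (1-q)(-6) ⇒ q = 3/4
P2 indiff ⇒ p·7+(1-p)·2 = p·2+(1-p)·4 ⇒ p(5) = (1-p)(2) ⇒ p = 2/7

P1 mixes 2/7 on A; P2 mixes 3/4 on P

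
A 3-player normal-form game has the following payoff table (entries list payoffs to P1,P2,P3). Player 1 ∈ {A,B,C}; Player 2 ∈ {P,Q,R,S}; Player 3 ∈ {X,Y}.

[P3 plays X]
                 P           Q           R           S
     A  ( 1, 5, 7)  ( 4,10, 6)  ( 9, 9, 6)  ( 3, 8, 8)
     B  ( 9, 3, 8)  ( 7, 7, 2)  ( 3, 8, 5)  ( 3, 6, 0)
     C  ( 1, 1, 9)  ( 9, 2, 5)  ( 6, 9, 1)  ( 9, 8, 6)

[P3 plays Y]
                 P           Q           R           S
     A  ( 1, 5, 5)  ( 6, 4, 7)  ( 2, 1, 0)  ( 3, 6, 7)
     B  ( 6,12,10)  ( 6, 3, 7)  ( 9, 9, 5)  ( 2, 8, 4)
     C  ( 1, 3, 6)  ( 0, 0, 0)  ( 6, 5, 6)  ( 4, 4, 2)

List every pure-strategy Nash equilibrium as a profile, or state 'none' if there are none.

Nash profiles: (B,P,Y)

(A,P,X): not NE [P1→B gives 9>1; P2→Q gives 10>5]
(A,P,Y): not NE [P1→B gives 6>1; P2→S gives 6>5; P3→X gives 7>5]
(A,Q,X): not NE [P1→C gives 9>4; P3→Y gives 7>6]
(A,Q,Y): not NE [P2→S gives 6>4]
(A,R,X): not NE [P2→Q gives 10>9]
(A,R,Y): not NE [P1→B gives 9>2; P2→S gives 6>1; P3→X gives 6>0]
(A,S,X): not NE [P1→C gives 9>3; P2→Q gives 10>8]
(A,S,Y): not NE [P1→C gives 4>3; P3→X gives 8>7]
(B,P,X): not NE [P2→R gives 8>3; P3→Y gives 10>8]
(B,P,Y): NE
(B,Q,X): not NE [P1→C gives 9>7; P2→R gives 8>7; P3→Y gives 7>2]
(B,Q,Y): not NE [P2→P gives 12>3]
(B,R,X): not NE [P1→A gives 9>3]
(B,R,Y): not NE [P2→P gives 12>9]
(B,S,X): not NE [P1→C gives 9>3; P2→R gives 8>6; P3→Y gives 4>0]
(B,S,Y): not NE [P1→C gives 4>2; P2→P gives 12>8]
(C,P,X): not NE [P1→B gives 9>1; P2→R gives 9>1]
(C,P,Y): not NE [P1→B gives 6>1; P2→R gives 5>3; P3→X gives 9>6]
(C,Q,X): not NE [P2→R gives 9>2]
(C,Q,Y): not NE [P1→B gives 6>0; P2→R gives 5>0; P3→X gives 5>0]
(C,R,X): not NE [P1→A gives 9>6; P3→Y gives 6>1]
(C,R,Y): not NE [P1→B gives 9>6]
(C,S,X): not NE [P2→R gives 9>8]
(C,S,Y): not NE [P2→R gives 5>4; P3→X gives 6>2]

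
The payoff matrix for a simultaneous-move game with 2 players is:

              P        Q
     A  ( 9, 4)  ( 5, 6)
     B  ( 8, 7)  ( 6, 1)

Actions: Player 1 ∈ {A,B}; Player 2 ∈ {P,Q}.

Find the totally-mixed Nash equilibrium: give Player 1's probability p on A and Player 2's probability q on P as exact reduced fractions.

P1 indiff ⇒ q·9+(1-q)·5 = q·8+(1-q)·6 ⇒ q(1) = (1-q)(1) ⇒ q = 1/2
P2 indiff ⇒ p·4+(1-p)·7 = p·6+(1-p)·1 ⇒ p(-2) = (1-p)(-6) ⇒ p = 3/4

p=3/4, q=1/2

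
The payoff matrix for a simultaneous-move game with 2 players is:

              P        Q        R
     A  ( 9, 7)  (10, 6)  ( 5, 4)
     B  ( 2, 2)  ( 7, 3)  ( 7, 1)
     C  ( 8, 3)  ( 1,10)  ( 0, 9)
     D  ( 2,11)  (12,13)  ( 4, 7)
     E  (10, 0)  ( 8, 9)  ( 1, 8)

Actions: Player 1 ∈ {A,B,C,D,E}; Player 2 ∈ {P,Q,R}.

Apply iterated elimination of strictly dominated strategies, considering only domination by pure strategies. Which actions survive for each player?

Survivors P1:{A,D,E} P2:{P,Q}

P1 drop C (A beats it: P:9>8 Q:10>1 R:5>0)
P2 drop R (Q beats it: A:6>4 B:3>1 D:13>7 E:9>8)
P1 drop B (A beats it: P:9>2 Q:10>7)
P1→{A,D,E} P2→{P,Q}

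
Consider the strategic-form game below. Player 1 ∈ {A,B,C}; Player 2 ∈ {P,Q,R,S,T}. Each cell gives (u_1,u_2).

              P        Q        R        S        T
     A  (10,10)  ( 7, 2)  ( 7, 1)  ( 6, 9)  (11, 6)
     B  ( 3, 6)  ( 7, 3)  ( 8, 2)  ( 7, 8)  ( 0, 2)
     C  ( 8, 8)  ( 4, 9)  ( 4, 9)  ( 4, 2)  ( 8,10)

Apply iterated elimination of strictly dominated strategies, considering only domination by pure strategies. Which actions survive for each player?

P1 drop C (A beats it: P:10>8 Q:7>4 R:7>4 S:6>4 T:11>8)
P2 drop Q (P beats it: A:10>2 B:6>3)
P2 drop R (P beats it: A:10>1 B:6>2)
P2 drop T (P beats it: A:10>6 B:6>2)
P1→{A,B} P2→{P,S}

Survivors P1:{A,B} P2:{P,S}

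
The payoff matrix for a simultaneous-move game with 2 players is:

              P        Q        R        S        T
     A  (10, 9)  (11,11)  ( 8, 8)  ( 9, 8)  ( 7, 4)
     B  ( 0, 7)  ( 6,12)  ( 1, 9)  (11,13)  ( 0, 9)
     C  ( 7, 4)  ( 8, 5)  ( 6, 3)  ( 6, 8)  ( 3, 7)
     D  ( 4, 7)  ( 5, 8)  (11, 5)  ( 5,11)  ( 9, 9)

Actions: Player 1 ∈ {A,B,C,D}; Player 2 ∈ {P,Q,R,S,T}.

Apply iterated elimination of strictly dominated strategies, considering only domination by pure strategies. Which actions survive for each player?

Remaining: P1:{A,B} P2:{Q,S}

P1 drop C (A beats it: P:10>7 Q:11>8 R:8>6 S:9>6 T:7>3)
P2 drop P (Q beats it: A:11>9 B:12>7 D:8>7)
P2 drop R (Q beats it: A:11>8 B:12>9 D:8>5)
P2 drop T (S beats it: A:8>4 B:13>9 D:11>9)
P1 drop D (A beats it: Q:11>5 S:9>5)
P1→{A,B} P2→{Q,S}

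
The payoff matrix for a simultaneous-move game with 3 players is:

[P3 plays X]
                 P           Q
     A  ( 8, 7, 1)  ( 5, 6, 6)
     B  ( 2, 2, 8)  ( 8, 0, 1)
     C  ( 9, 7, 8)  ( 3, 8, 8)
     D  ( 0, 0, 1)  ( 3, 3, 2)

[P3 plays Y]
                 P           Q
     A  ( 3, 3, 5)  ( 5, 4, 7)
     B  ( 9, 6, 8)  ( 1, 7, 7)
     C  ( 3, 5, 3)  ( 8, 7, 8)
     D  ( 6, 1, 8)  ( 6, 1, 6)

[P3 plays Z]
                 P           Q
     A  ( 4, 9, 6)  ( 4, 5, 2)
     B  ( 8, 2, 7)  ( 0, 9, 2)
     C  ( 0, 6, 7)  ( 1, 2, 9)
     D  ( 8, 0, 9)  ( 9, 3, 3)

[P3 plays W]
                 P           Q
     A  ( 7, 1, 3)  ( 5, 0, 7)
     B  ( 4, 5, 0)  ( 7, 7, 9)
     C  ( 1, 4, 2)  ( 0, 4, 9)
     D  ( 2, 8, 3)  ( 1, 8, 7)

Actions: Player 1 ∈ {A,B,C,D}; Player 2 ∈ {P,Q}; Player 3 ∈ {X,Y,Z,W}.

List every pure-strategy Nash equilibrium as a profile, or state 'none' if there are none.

(A,P,X): not NE [P1→C gives 9>8; P3→Z gives 6>1]
(A,P,Y): not NE [P1→B gives 9>3; P2→Q gives 4>3; P3→Z gives 6>5]
(A,P,Z): not NE [P1→D gives 8>4]
(A,P,W): not NE [P3→Z gives 6>3]
(A,Q,X): not NE [P1→B gives 8>5; P2→P gives 7>6; P3→W gives 7>6]
(A,Q,Y): not NE [P1→C gives 8>5]
(A,Q,Z): not NE [P1→D gives 9>4; P2→P gives 9>5; P3→W gives 7>2]
(A,Q,W): not NE [P1→B gives 7>5; P2→P gives 1>0]
(B,P,X): not NE [P1→C gives 9>2]
(B,P,Y): not NE [P2→Q gives 7>6]
(B,P,Z): not NE [P2→Q gives 9>2; P3→Y gives 8>7]
(B,P,W): not NE [P1→A gives 7>4; P2→Q gives 7>5; P3→Y gives 8>0]
(B,Q,X): not NE [P2→P gives 2>0; P3→W gives 9>1]
(B,Q,Y): not NE [P1→C gives 8>1; P3→W gives 9>7]
(B,Q,Z): not NE [P1→D gives 9>0; P3→W gives 9>2]
(B,Q,W): NE
(C,P,X): not NE [P2→Q gives 8>7]
(C,P,Y): not NE [P1→B gives 9>3; P2→Q gives 7>5; P3→X gives 8>3]
(C,P,Z): not NE [P1→D gives 8>0; P3→X gives 8>7]
(C,P,W): not NE [P1→A gives 7>1; P3→X gives 8>2]
(C,Q,X): not NE [P1→B gives 8>3; P3→W gives 9>8]
(C,Q,Y): not NE [P3→W gives 9>8]
(C,Q,Z): not NE [P1→D gives 9>1; P2→P gives 6>2]
(C,Q,W): not NE [P1→B gives 7>0]
(D,P,X): not NE [P1→C gives 9>0; P2→Q gives 3>0; P3→Z gives 9>1]
(D,P,Y): not NE [P1→B gives 9>6; P3→Z gives 9>8]
(D,P,Z): not NE [P2→Q gives 3>0]
(D,P,W): not NE [P1→A gives 7>2; P3→Z gives 9>3]
(D,Q,X): not NE [P1→B gives 8>3; P3→W gives 7>2]
(D,Q,Y): not NE [P1→C gives 8>6; P3→W gives 7>6]
(D,Q,Z): not NE [P3→W gives 7>3]
(D,Q,W): not NE [P1→B gives 7>1]

Nash profiles: (B,Q,W)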